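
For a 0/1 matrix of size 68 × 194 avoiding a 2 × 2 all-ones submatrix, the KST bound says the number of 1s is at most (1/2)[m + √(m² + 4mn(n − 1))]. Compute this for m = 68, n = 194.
z(68, 194; 2, 2) ≤ (1/2)[68 + √(68² + 4·68·194·193)] = (1/2)[68 + √10188848] = 1629.9987

Kővári–Sós–Turán: let r_1, ..., r_68 be the row sums and z = Σ r_i the total number of 1s. Each pair of columns can share at most one row with both entries 1 (else a 2×2 all-ones block appears), so Σ_i C(r_i, 2) ≤ C(194, 2) = 18721. By convexity Σ_i C(r_i, 2) ≥ 68·C(z/68, 2) = z(z − 68)/(2·68), giving z² − 68z − 68·194·193 ≤ 0 and hence z ≤ (1/2)[68 + √(4624 + 4·2546056)] = (1/2)[68 + √10188848] ≈ (1/2)(68 + 3191.9975) = 1629.9987.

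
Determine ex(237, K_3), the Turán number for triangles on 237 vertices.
ex(237, K_3) = ⌊237^2/4⌋ = 14042

Mantel (1907): a triangle-free graph on n vertices has at most ⌊n^2/4⌋ edges, with equality for the complete bipartite graph K_{⌊n/2⌋, ⌈n/2⌉}. For n = 237: ⌊237^2/4⌋ = ⌊56169/4⌋ = 14042. The extremal graph is K_{118, 119}, which has 118·119 = 14042 edges.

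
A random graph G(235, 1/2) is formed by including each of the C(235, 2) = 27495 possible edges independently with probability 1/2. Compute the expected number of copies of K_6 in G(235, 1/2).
E[# K_6] = C(235, 6) · (1/2)^C(6, 2) = 219348639510 / 2^15 = 109674319755/16384 ≈ 6693989.242859

For each 6-subset S of vertices (there are C(235, 6) = 219348639510 such S), let X_S = 1 if S induces a K_6 (all C(6, 2) = 15 edges present). Then P(X_S = 1) = (1/2)^15 = 1/32768. By linearity of expectation, E[# K_6] = C(235, 6) · (1/2)^15 = 219348639510 / 32768 = 109674319755/16384 ≈ 6693989.242859.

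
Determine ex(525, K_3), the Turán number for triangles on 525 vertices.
ex(525, K_3) = ⌊525^2/4⌋ = 68906

Mantel (1907): a triangle-free graph on n vertices has at most ⌊n^2/4⌋ edges, with equality for the complete bipartite graph K_{⌊n/2⌋, ⌈n/2⌉}. For n = 525: ⌊525^2/4⌋ = ⌊275625/4⌋ = 68906. The extremal graph is K_{262, 263}, which has 262·263 = 68906 edges.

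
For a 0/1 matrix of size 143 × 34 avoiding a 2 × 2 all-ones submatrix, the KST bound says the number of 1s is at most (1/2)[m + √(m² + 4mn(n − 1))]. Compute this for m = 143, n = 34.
z(143, 34; 2, 2) ≤ (1/2)[143 + √(143² + 4·143·34·33)] = (1/2)[143 + √662233] = 478.3885

Kővári–Sós–Turán: let r_1, ..., r_143 be the row sums and z = Σ r_i the total number of 1s. Each pair of columns can share at most one row with both entries 1 (else a 2×2 all-ones block appears), so Σ_i C(r_i, 2) ≤ C(34, 2) = 561. By convexity Σ_i C(r_i, 2) ≥ 143·C(z/143, 2) = z(z − 143)/(2·143), giving z² − 143z − 143·34·33 ≤ 0 and hence z ≤ (1/2)[143 + √(20449 + 4·160446)] = (1/2)[143 + √662233] ≈ (1/2)(143 + 813.777) = 478.3885.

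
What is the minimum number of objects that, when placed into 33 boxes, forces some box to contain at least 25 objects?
n = (25 − 1)·33 + 1 = 793

By the generalised pigeonhole principle, to guarantee some box contains ≥ r objects we need more than (r − 1) · k objects total. Threshold: n = (r − 1) · k + 1. With r = 25 and k = 33: n = 24 · 33 + 1 = 792 + 1 = 793. For n = 792 = 24 · 33, we can put exactly 24 objects in every box, avoiding 25 in any single one — so 793 is tight.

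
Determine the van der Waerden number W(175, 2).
W(175, 2) = 175 + 1 = 176

A 2-term AP is any pair of integers, so a monochromatic 2-AP exists iff some colour is used at least twice. With 175 colours, the colouring i ↦ i on {1, ..., 175} uses each colour once, avoiding any monochromatic pair, so W(175, 2) > 175. For {1, ..., 176}, pigeonhole forces two integers of the same colour, which form a monochromatic 2-AP. Hence W(175, 2) = 176.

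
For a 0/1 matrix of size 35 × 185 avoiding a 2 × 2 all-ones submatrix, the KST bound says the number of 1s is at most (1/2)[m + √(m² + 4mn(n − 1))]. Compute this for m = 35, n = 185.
z(35, 185; 2, 2) ≤ (1/2)[35 + √(35² + 4·35·185·184)] = (1/2)[35 + √4766825] = 1109.153

Kővári–Sós–Turán: let r_1, ..., r_35 be the row sums and z = Σ r_i the total number of 1s. Each pair of columns can share at most one row with both entries 1 (else a 2×2 all-ones block appears), so Σ_i C(r_i, 2) ≤ C(185, 2) = 17020. By convexity Σ_i C(r_i, 2) ≥ 35·C(z/35, 2) = z(z − 35)/(2·35), giving z² − 35z − 35·185·184 ≤ 0 and hence z ≤ (1/2)[35 + √(1225 + 4·1191400)] = (1/2)[35 + √4766825] ≈ (1/2)(35 + 2183.306) = 1109.153.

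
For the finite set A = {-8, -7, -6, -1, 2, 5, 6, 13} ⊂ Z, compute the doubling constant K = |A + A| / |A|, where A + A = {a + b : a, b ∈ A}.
K = |A + A| / |A| = 28/8 = 7/2

Enumerate A + A = {a + b : a, b ∈ A}. With |A| = 8, there are |A|^2 = 64 ordered sum pairs; collecting distinct values, A + A = {-16, -15, -14, -13, -12, -9, -8, -7, -6, -5, -4, -3, -2, -1, 0, 1, 4, 5, 6, 7, 8, 10, 11, 12, 15, 18, 19, 26}, so |A + A| = 28. Thus K = 28/8 = 7/2. For comparison, the minimum possible |A + A| over all 8-element sets is 2·8 − 1 = 15 (so min K = 15/8), attained only by arithmetic progressions.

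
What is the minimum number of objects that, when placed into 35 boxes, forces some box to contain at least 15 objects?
n = (15 − 1)·35 + 1 = 491

By the generalised pigeonhole principle, to guarantee some box contains ≥ r objects we need more than (r − 1) · k objects total. Threshold: n = (r − 1) · k + 1. With r = 15 and k = 35: n = 14 · 35 + 1 = 490 + 1 = 491. For n = 490 = 14 · 35, we can put exactly 14 objects in every box, avoiding 15 in any single one — so 491 is tight.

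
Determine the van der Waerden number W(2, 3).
W(2, 3) = 9

Lower bound: the 2-colouring RRBBRRBB of {1, ..., 8} (R at positions {1, 2, 5, 6}, B at {3, 4, 7, 8}) contains no monochromatic 3-term AP, so W(2, 3) > 8. Upper bound: a case analysis on any 2-colouring of {1, ..., 9} forces such an AP. Hence W(2, 3) = 9.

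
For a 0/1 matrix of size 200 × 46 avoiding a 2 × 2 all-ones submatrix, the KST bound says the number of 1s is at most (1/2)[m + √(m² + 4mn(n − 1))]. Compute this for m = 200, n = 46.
z(200, 46; 2, 2) ≤ (1/2)[200 + √(200² + 4·200·46·45)] = (1/2)[200 + √1696000] = 751.1528

Kővári–Sós–Turán: let r_1, ..., r_200 be the row sums and z = Σ r_i the total number of 1s. Each pair of columns can share at most one row with both entries 1 (else a 2×2 all-ones block appears), so Σ_i C(r_i, 2) ≤ C(46, 2) = 1035. By convexity Σ_i C(r_i, 2) ≥ 200·C(z/200, 2) = z(z − 200)/(2·200), giving z² − 200z − 200·46·45 ≤ 0 and hence z ≤ (1/2)[200 + √(40000 + 4·414000)] = (1/2)[200 + √1696000] ≈ (1/2)(200 + 1302.3056) = 751.1528.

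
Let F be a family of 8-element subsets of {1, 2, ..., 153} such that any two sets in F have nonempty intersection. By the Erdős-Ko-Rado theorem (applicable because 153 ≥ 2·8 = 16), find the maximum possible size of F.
max |F| = C(152, 7) = 323295330680

Erdős-Ko-Rado (1961): when n ≥ 2k, max |F| = C(n−1, k−1). The bound is attained by the star {A : i ∈ A} for any fixed i ∈ [n]. Here C(153−1, 8−1) = C(152, 7) = 323295330680.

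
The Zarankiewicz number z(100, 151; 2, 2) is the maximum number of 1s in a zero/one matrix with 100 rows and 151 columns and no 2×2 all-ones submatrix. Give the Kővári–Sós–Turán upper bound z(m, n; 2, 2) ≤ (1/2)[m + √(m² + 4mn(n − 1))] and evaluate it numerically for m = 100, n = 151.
z(100, 151; 2, 2) ≤ (1/2)[100 + √(100² + 4·100·151·150)] = (1/2)[100 + √9070000] = 1555.822

Kővári–Sós–Turán: let r_1, ..., r_100 be the row sums and z = Σ r_i the total number of 1s. Each pair of columns can share at most one row with both entries 1 (else a 2×2 all-ones block appears), so Σ_i C(r_i, 2) ≤ C(151, 2) = 11325. By convexity Σ_i C(r_i, 2) ≥ 100·C(z/100, 2) = z(z − 100)/(2·100), giving z² − 100z − 100·151·150 ≤ 0 and hence z ≤ (1/2)[100 + √(10000 + 4·2265000)] = (1/2)[100 + √9070000] ≈ (1/2)(100 + 3011.6441) = 1555.822.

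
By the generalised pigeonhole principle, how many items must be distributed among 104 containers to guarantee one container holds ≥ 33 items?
n = (33 − 1)·104 + 1 = 3329

By the generalised pigeonhole principle, to guarantee some box contains ≥ r objects we need more than (r − 1) · k objects total. Threshold: n = (r − 1) · k + 1. With r = 33 and k = 104: n = 32 · 104 + 1 = 3328 + 1 = 3329. For n = 3328 = 32 · 104, we can put exactly 32 objects in every box, avoiding 33 in any single one — so 3329 is tight.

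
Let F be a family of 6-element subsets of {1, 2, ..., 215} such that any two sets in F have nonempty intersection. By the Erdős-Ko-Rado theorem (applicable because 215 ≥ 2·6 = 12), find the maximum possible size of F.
max |F| = C(214, 5) = 3568204542

Erdős-Ko-Rado (1961): when n ≥ 2k, max |F| = C(n−1, k−1). The bound is attained by the star {A : i ∈ A} for any fixed i ∈ [n]. Here C(215−1, 6−1) = C(214, 5) = 3568204542.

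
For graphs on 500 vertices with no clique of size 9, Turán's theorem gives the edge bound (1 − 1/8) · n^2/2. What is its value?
Turán density bound = (7/8) · 500^2/2 = 109375

Turán's theorem: ex(n, K_{r+1}) is achieved by the complete r-partite Turán graph T(n, r) with parts as balanced as possible, and is at most (1 − 1/r) · n^2/2. For r = 8, n = 500: the density bound is (7/8) · 250000/2 = 109375. The integer-valued extremum is e(T(500, 8)) = 109374, which is strictly less than the density bound 109375 since 8 ∤ 500 (the parts of T(500, 8) cannot all be equal).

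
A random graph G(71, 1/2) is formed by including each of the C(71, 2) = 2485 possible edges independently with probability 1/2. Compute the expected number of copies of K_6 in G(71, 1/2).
E[# K_6] = C(71, 6) · (1/2)^C(6, 2) = 143218999 / 2^15 ≈ 4370.696991

For each 6-subset S of vertices (there are C(71, 6) = 143218999 such S), let X_S = 1 if S induces a K_6 (all C(6, 2) = 15 edges present). Then P(X_S = 1) = (1/2)^15 = 1/32768. By linearity of expectation, E[# K_6] = C(71, 6) · (1/2)^15 = 143218999 / 32768 ≈ 4370.696991.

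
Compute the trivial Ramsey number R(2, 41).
R(2, 41) = 41

R(2, k) = k for all k ≥ 2: in a 2-colouring of K_k, either some edge is red (a red K_2) or all edges are blue (a blue K_k). And K_{40} coloured all-blue has no blue K_41, so R(2, 41) > 40. Hence R(2, 41) = 41.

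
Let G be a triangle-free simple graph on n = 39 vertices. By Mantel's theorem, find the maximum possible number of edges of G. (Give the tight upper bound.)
ex(39, K_3) = ⌊39^2/4⌋ = 380

Mantel (1907): a triangle-free graph on n vertices has at most ⌊n^2/4⌋ edges, with equality for the complete bipartite graph K_{⌊n/2⌋, ⌈n/2⌉}. For n = 39: ⌊39^2/4⌋ = ⌊1521/4⌋ = 380. The extremal graph is K_{19, 20}, which has 19·20 = 380 edges.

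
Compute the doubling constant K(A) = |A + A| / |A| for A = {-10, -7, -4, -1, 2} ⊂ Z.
K = |A + A| / |A| = 9/5

Enumerate A + A = {a + b : a, b ∈ A}. With |A| = 5, there are |A|^2 = 25 ordered sum pairs; collecting distinct values, A + A = {-20, -17, -14, -11, -8, -5, -2, 1, 4}, so |A + A| = 9. Thus K = 9/5. Here |A + A| = 2|A| − 1 = 9, the minimum possible — so K = 9/5 is minimal, which holds iff A is an arithmetic progression.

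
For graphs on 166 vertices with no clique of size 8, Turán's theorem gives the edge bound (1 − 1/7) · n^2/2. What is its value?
Turán density bound = (6/7) · 166^2/2 = 82668/7 ≈ 11809.7143

Turán's theorem: ex(n, K_{r+1}) is achieved by the complete r-partite Turán graph T(n, r) with parts as balanced as possible, and is at most (1 − 1/r) · n^2/2. For r = 7, n = 166: the density bound is (6/7) · 27556/2 = 82668/7 ≈ 11809.7143. The integer-valued extremum is e(T(166, 7)) = 11809, which is strictly less than the density bound 82668/7 since 7 ∤ 166 (the parts of T(166, 7) cannot all be equal).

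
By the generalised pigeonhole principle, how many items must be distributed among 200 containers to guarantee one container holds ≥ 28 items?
n = (28 − 1)·200 + 1 = 5401

By the generalised pigeonhole principle, to guarantee some box contains ≥ r objects we need more than (r − 1) · k objects total. Threshold: n = (r − 1) · k + 1. With r = 28 and k = 200: n = 27 · 200 + 1 = 5400 + 1 = 5401. For n = 5400 = 27 · 200, we can put exactly 27 objects in every box, avoiding 28 in any single one — so 5401 is tight.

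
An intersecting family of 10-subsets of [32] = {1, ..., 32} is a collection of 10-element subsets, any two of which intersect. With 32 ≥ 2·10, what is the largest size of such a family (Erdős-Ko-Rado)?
max |F| = C(31, 9) = 20160075

Erdős-Ko-Rado (1961): when n ≥ 2k, max |F| = C(n−1, k−1). The bound is attained by the star {A : i ∈ A} for any fixed i ∈ [n]. Here C(32−1, 10−1) = C(31, 9) = 20160075.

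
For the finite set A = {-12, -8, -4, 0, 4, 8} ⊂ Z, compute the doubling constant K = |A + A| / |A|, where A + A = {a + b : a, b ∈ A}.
K = |A + A| / |A| = 11/6

Enumerate A + A = {a + b : a, b ∈ A}. With |A| = 6, there are |A|^2 = 36 ordered sum pairs; collecting distinct values, A + A = {-24, -20, -16, -12, -8, -4, 0, 4, 8, 12, 16}, so |A + A| = 11. Thus K = 11/6. Here |A + A| = 2|A| − 1 = 11, the minimum possible — so K = 11/6 is minimal, which holds iff A is an arithmetic progression.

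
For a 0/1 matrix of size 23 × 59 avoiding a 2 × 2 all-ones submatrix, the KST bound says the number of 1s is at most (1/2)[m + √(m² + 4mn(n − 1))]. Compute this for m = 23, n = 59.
z(23, 59; 2, 2) ≤ (1/2)[23 + √(23² + 4·23·59·58)] = (1/2)[23 + √315353] = 292.2815

Kővári–Sós–Turán: let r_1, ..., r_23 be the row sums and z = Σ r_i the total number of 1s. Each pair of columns can share at most one row with both entries 1 (else a 2×2 all-ones block appears), so Σ_i C(r_i, 2) ≤ C(59, 2) = 1711. By convexity Σ_i C(r_i, 2) ≥ 23·C(z/23, 2) = z(z − 23)/(2·23), giving z² − 23z − 23·59·58 ≤ 0 and hence z ≤ (1/2)[23 + √(529 + 4·78706)] = (1/2)[23 + √315353] ≈ (1/2)(23 + 561.563) = 292.2815.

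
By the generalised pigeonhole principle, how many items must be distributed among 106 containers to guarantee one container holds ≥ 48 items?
n = (48 − 1)·106 + 1 = 4983

By the generalised pigeonhole principle, to guarantee some box contains ≥ r objects we need more than (r − 1) · k objects total. Threshold: n = (r − 1) · k + 1. With r = 48 and k = 106: n = 47 · 106 + 1 = 4982 + 1 = 4983. For n = 4982 = 47 · 106, we can put exactly 47 objects in every box, avoiding 48 in any single one — so 4983 is tight.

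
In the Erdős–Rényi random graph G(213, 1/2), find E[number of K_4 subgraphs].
E[# K_4] = C(213, 4) · (1/2)^C(4, 2) = 83369265 / 2^6 = 1302644.765625

For each 4-subset S of vertices (there are C(213, 4) = 83369265 such S), let X_S = 1 if S induces a K_4 (all C(4, 2) = 6 edges present). Then P(X_S = 1) = (1/2)^6 = 1/64. By linearity of expectation, E[# K_4] = C(213, 4) · (1/2)^6 = 83369265 / 64 = 1302644.765625.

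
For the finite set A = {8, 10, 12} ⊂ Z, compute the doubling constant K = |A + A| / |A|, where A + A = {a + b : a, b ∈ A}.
K = |A + A| / |A| = 5/3

Enumerate A + A = {a + b : a, b ∈ A}. With |A| = 3, there are |A|^2 = 9 ordered sum pairs; collecting distinct values, A + A = {16, 18, 20, 22, 24}, so |A + A| = 5. Thus K = 5/3. Here |A + A| = 2|A| − 1 = 5, the minimum possible — so K = 5/3 is minimal, which holds iff A is an arithmetic progression.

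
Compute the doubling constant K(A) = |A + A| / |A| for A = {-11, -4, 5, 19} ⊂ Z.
K = |A + A| / |A| = 10/4 = 5/2

Enumerate A + A = {a + b : a, b ∈ A}. With |A| = 4, there are |A|^2 = 16 ordered sum pairs; collecting distinct values, A + A = {-22, -15, -8, -6, 1, 8, 10, 15, 24, 38}, so |A + A| = 10. Thus K = 10/4 = 5/2. For comparison, the minimum possible |A + A| over all 4-element sets is 2·4 − 1 = 7 (so min K = 7/4), attained only by arithmetic progressions.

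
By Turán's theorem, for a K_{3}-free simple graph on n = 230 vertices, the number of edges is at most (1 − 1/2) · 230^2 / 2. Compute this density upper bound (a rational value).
Turán density bound = (1/2) · 230^2/2 = 13225

Turán's theorem: ex(n, K_{r+1}) is achieved by the complete r-partite Turán graph T(n, r) with parts as balanced as possible, and is at most (1 − 1/r) · n^2/2. For r = 2, n = 230: the density bound is (1/2) · 52900/2 = 13225. Since 2 ∣ 230, the Turán graph T(230, 2) has parts of equal size 115, and its edge count e(T(230, 2)) = 13225 attains the density bound exactly.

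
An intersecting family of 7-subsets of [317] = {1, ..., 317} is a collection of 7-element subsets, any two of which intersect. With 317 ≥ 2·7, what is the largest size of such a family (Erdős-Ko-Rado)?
max |F| = C(316, 6) = 1318420990068

Erdős-Ko-Rado (1961): when n ≥ 2k, max |F| = C(n−1, k−1). The bound is attained by the star {A : i ∈ A} for any fixed i ∈ [n]. Here C(317−1, 7−1) = C(316, 6) = 1318420990068.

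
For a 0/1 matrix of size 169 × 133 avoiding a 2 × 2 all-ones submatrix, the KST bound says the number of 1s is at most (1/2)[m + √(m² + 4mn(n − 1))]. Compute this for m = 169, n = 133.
z(169, 133; 2, 2) ≤ (1/2)[169 + √(169² + 4·169·133·132)] = (1/2)[169 + √11896417] = 1809.0591

Kővári–Sós–Turán: let r_1, ..., r_169 be the row sums and z = Σ r_i the total number of 1s. Each pair of columns can share at most one row with both entries 1 (else a 2×2 all-ones block appears), so Σ_i C(r_i, 2) ≤ C(133, 2) = 8778. By convexity Σ_i C(r_i, 2) ≥ 169·C(z/169, 2) = z(z − 169)/(2·169), giving z² − 169z − 169·133·132 ≤ 0 and hence z ≤ (1/2)[169 + √(28561 + 4·2966964)] = (1/2)[169 + √11896417] ≈ (1/2)(169 + 3449.1183) = 1809.0591.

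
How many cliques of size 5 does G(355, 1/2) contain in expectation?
E[# K_5] = C(355, 5) · (1/2)^C(5, 2) = 45674610696 / 2^10 = 5709326337/128 = 44604112.0078125

For each 5-subset S of vertices (there are C(355, 5) = 45674610696 such S), let X_S = 1 if S induces a K_5 (all C(5, 2) = 10 edges present). Then P(X_S = 1) = (1/2)^10 = 1/1024. By linearity of expectation, E[# K_5] = C(355, 5) · (1/2)^10 = 45674610696 / 1024 = 5709326337/128 = 44604112.0078125.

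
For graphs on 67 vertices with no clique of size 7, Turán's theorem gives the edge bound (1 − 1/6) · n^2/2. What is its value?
Turán density bound = (5/6) · 67^2/2 = 22445/12 ≈ 1870.4167

Turán's theorem: ex(n, K_{r+1}) is achieved by the complete r-partite Turán graph T(n, r) with parts as balanced as possible, and is at most (1 − 1/r) · n^2/2. For r = 6, n = 67: the density bound is (5/6) · 4489/2 = 22445/12 ≈ 1870.4167. The integer-valued extremum is e(T(67, 6)) = 1870, which is strictly less than the density bound 22445/12 since 6 ∤ 67 (the parts of T(67, 6) cannot all be equal).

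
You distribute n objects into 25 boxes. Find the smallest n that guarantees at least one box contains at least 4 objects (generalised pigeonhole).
n = (4 − 1)·25 + 1 = 76

By the generalised pigeonhole principle, to guarantee some box contains ≥ r objects we need more than (r − 1) · k objects total. Threshold: n = (r − 1) · k + 1. With r = 4 and k = 25: n = 3 · 25 + 1 = 75 + 1 = 76. For n = 75 = 3 · 25, we can put exactly 3 objects in every box, avoiding 4 in any single one — so 76 is tight.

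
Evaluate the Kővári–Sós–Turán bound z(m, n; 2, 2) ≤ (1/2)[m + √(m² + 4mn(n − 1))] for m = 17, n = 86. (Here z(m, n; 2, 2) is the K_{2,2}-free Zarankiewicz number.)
z(17, 86; 2, 2) ≤ (1/2)[17 + √(17² + 4·17·86·85)] = (1/2)[17 + √497369] = 361.122

Kővári–Sós–Turán: let r_1, ..., r_17 be the row sums and z = Σ r_i the total number of 1s. Each pair of columns can share at most one row with both entries 1 (else a 2×2 all-ones block appears), so Σ_i C(r_i, 2) ≤ C(86, 2) = 3655. By convexity Σ_i C(r_i, 2) ≥ 17·C(z/17, 2) = z(z − 17)/(2·17), giving z² − 17z − 17·86·85 ≤ 0 and hence z ≤ (1/2)[17 + √(289 + 4·124270)] = (1/2)[17 + √497369] ≈ (1/2)(17 + 705.2439) = 361.122.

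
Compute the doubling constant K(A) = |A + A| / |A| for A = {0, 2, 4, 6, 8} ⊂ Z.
K = |A + A| / |A| = 9/5

Enumerate A + A = {a + b : a, b ∈ A}. With |A| = 5, there are |A|^2 = 25 ordered sum pairs; collecting distinct values, A + A = {0, 2, 4, 6, 8, 10, 12, 14, 16}, so |A + A| = 9. Thus K = 9/5. Here |A + A| = 2|A| − 1 = 9, the minimum possible — so K = 9/5 is minimal, which holds iff A is an arithmetic progression.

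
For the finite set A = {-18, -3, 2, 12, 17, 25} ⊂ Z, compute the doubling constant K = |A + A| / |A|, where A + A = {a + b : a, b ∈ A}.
K = |A + A| / |A| = 18/6 = 3

Enumerate A + A = {a + b : a, b ∈ A}. With |A| = 6, there are |A|^2 = 36 ordered sum pairs; collecting distinct values, A + A = {-36, -21, -16, -6, -1, 4, 7, 9, 14, 19, 22, 24, 27, 29, 34, 37, 42, 50}, so |A + A| = 18. Thus K = 18/6 = 3. For comparison, the minimum possible |A + A| over all 6-element sets is 2·6 − 1 = 11 (so min K = 11/6), attained only by arithmetic progressions.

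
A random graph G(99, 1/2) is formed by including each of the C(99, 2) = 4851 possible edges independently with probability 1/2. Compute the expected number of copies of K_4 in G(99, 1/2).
E[# K_4] = C(99, 4) · (1/2)^C(4, 2) = 3764376 / 2^6 = 470547/8 = 58818.375

For each 4-subset S of vertices (there are C(99, 4) = 3764376 such S), let X_S = 1 if S induces a K_4 (all C(4, 2) = 6 edges present). Then P(X_S = 1) = (1/2)^6 = 1/64. By linearity of expectation, E[# K_4] = C(99, 4) · (1/2)^6 = 3764376 / 64 = 470547/8 = 58818.375.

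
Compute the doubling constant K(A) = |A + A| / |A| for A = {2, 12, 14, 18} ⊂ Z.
K = |A + A| / |A| = 10/4 = 5/2

Enumerate A + A = {a + b : a, b ∈ A}. With |A| = 4, there are |A|^2 = 16 ordered sum pairs; collecting distinct values, A + A = {4, 14, 16, 20, 24, 26, 28, 30, 32, 36}, so |A + A| = 10. Thus K = 10/4 = 5/2. For comparison, the minimum possible |A + A| over all 4-element sets is 2·4 − 1 = 7 (so min K = 7/4), attained only by arithmetic progressions.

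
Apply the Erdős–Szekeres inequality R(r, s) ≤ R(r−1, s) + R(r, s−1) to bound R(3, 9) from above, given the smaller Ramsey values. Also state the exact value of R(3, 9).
R(3, 9) ≤ R(2, 9) + R(3, 8) = 9 + 28 = 37; exact value R(3, 9) = 36.

The Erdős–Szekeres recurrence R(r, s) ≤ R(r−1, s) + R(r, s−1) applied to (r, s) = (3, 9) gives
  R(3, 9) ≤ R(2, 9) + R(3, 8) = 9 + 28 = 37.
(Recall R(2, k) = k and R is symmetric.) The recurrence is not tight here (it gives 37, but the exact value is R(3, 9) = 36); the tight upper bound requires a sharper argument than the simple recurrence, combined with a lower-bound construction on K_{35}.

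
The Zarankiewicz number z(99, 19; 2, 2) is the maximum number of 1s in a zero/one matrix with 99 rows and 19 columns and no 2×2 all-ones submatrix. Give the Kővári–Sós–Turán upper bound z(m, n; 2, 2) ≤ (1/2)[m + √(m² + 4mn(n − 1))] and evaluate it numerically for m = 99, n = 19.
z(99, 19; 2, 2) ≤ (1/2)[99 + √(99² + 4·99·19·18)] = (1/2)[99 + √145233] = 240.0472

Kővári–Sós–Turán: let r_1, ..., r_99 be the row sums and z = Σ r_i the total number of 1s. Each pair of columns can share at most one row with both entries 1 (else a 2×2 all-ones block appears), so Σ_i C(r_i, 2) ≤ C(19, 2) = 171. By convexity Σ_i C(r_i, 2) ≥ 99·C(z/99, 2) = z(z − 99)/(2·99), giving z² − 99z − 99·19·18 ≤ 0 and hence z ≤ (1/2)[99 + √(9801 + 4·33858)] = (1/2)[99 + √145233] ≈ (1/2)(99 + 381.0945) = 240.0472.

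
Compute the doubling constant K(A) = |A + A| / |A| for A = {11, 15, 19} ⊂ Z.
K = |A + A| / |A| = 5/3

Enumerate A + A = {a + b : a, b ∈ A}. With |A| = 3, there are |A|^2 = 9 ordered sum pairs; collecting distinct values, A + A = {22, 26, 30, 34, 38}, so |A + A| = 5. Thus K = 5/3. Here |A + A| = 2|A| − 1 = 5, the minimum possible — so K = 5/3 is minimal, which holds iff A is an arithmetic progression.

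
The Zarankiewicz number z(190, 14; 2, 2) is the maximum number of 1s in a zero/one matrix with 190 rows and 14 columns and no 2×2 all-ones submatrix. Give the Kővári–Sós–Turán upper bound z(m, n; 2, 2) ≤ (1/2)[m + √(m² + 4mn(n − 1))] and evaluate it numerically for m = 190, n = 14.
z(190, 14; 2, 2) ≤ (1/2)[190 + √(190² + 4·190·14·13)] = (1/2)[190 + √174420] = 303.8181

Kővári–Sós–Turán: let r_1, ..., r_190 be the row sums and z = Σ r_i the total number of 1s. Each pair of columns can share at most one row with both entries 1 (else a 2×2 all-ones block appears), so Σ_i C(r_i, 2) ≤ C(14, 2) = 91. By convexity Σ_i C(r_i, 2) ≥ 190·C(z/190, 2) = z(z − 190)/(2·190), giving z² − 190z − 190·14·13 ≤ 0 and hence z ≤ (1/2)[190 + √(36100 + 4·34580)] = (1/2)[190 + √174420] ≈ (1/2)(190 + 417.6362) = 303.8181.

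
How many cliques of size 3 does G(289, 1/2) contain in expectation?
E[# K_3] = C(289, 3) · (1/2)^C(3, 2) = 3981264 / 2^3 = 497658

For each 3-subset S of vertices (there are C(289, 3) = 3981264 such S), let X_S = 1 if S induces a K_3 (all C(3, 2) = 3 edges present). Then P(X_S = 1) = (1/2)^3 = 1/8. By linearity of expectation, E[# K_3] = C(289, 3) · (1/2)^3 = 3981264 / 8 = 497658.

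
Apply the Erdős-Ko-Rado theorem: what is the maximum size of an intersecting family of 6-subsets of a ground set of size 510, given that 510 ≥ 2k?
max |F| = C(509, 5) = 279158015851

The Erdős-Ko-Rado theorem states: for n ≥ 2k, an intersecting family of k-subsets of an n-element set has size at most C(n − 1, k − 1), with equality for 'star' families {A ⊆ [n] : |A| = k, i ∈ A} (fix an element i). For n = 510, k = 6: C(509, 5) = 279158015851.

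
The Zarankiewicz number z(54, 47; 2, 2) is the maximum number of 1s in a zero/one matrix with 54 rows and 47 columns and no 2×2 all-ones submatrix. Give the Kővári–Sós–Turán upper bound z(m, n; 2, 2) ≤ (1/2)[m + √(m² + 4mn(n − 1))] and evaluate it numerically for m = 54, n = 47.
z(54, 47; 2, 2) ≤ (1/2)[54 + √(54² + 4·54·47·46)] = (1/2)[54 + √469908] = 369.7492

Kővári–Sós–Turán: let r_1, ..., r_54 be the row sums and z = Σ r_i the total number of 1s. Each pair of columns can share at most one row with both entries 1 (else a 2×2 all-ones block appears), so Σ_i C(r_i, 2) ≤ C(47, 2) = 1081. By convexity Σ_i C(r_i, 2) ≥ 54·C(z/54, 2) = z(z − 54)/(2·54), giving z² − 54z − 54·47·46 ≤ 0 and hence z ≤ (1/2)[54 + √(2916 + 4·116748)] = (1/2)[54 + √469908] ≈ (1/2)(54 + 685.4984) = 369.7492.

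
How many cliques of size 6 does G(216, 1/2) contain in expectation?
E[# K_6] = C(216, 6) · (1/2)^C(6, 2) = 131513824548 / 2^15 = 32878456137/8192 ≈ 4013483.415161

For each 6-subset S of vertices (there are C(216, 6) = 131513824548 such S), let X_S = 1 if S induces a K_6 (all C(6, 2) = 15 edges present). Then P(X_S = 1) = (1/2)^15 = 1/32768. By linearity of expectation, E[# K_6] = C(216, 6) · (1/2)^15 = 131513824548 / 32768 = 32878456137/8192 ≈ 4013483.415161.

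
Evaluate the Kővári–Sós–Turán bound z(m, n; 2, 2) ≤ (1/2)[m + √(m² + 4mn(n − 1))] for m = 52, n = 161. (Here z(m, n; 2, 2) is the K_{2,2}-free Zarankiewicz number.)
z(52, 161; 2, 2) ≤ (1/2)[52 + √(52² + 4·52·161·160)] = (1/2)[52 + √5360784] = 1183.6683

Kővári–Sós–Turán: let r_1, ..., r_52 be the row sums and z = Σ r_i the total number of 1s. Each pair of columns can share at most one row with both entries 1 (else a 2×2 all-ones block appears), so Σ_i C(r_i, 2) ≤ C(161, 2) = 12880. By convexity Σ_i C(r_i, 2) ≥ 52·C(z/52, 2) = z(z − 52)/(2·52), giving z² − 52z − 52·161·160 ≤ 0 and hence z ≤ (1/2)[52 + √(2704 + 4·1339520)] = (1/2)[52 + √5360784] ≈ (1/2)(52 + 2315.3367) = 1183.6683.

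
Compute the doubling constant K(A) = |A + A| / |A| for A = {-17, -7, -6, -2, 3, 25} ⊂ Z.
K = |A + A| / |A| = 19/6

Enumerate A + A = {a + b : a, b ∈ A}. With |A| = 6, there are |A|^2 = 36 ordered sum pairs; collecting distinct values, A + A = {-34, -24, -23, -19, -14, -13, -12, -9, -8, -4, -3, 1, 6, 8, 18, 19, 23, 28, 50}, so |A + A| = 19. Thus K = 19/6. For comparison, the minimum possible |A + A| over all 6-element sets is 2·6 − 1 = 11 (so min K = 11/6), attained only by arithmetic progressions.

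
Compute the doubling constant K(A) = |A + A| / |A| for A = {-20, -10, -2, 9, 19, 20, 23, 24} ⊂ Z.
K = |A + A| / |A| = 33/8

Enumerate A + A = {a + b : a, b ∈ A}. With |A| = 8, there are |A|^2 = 64 ordered sum pairs; collecting distinct values, A + A = {-40, -30, -22, -20, -12, -11, -4, -1, 0, 3, 4, 7, 9, 10, 13, 14, 17, 18, 21, 22, 28, 29, 32, 33, 38, 39, 40, 42, 43, 44, 46, 47, 48}, so |A + A| = 33. Thus K = 33/8. For comparison, the minimum possible |A + A| over all 8-element sets is 2·8 − 1 = 15 (so min K = 15/8), attained only by arithmetic progressions.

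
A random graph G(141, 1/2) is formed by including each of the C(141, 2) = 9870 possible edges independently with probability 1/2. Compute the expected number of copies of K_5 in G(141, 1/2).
E[# K_5] = C(141, 5) · (1/2)^C(5, 2) = 432295143 / 2^10 ≈ 422163.225586

For each 5-subset S of vertices (there are C(141, 5) = 432295143 such S), let X_S = 1 if S induces a K_5 (all C(5, 2) = 10 edges present). Then P(X_S = 1) = (1/2)^10 = 1/1024. By linearity of expectation, E[# K_5] = C(141, 5) · (1/2)^10 = 432295143 / 1024 ≈ 422163.225586.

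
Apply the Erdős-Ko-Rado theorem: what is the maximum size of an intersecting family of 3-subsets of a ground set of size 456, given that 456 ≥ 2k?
max |F| = C(455, 2) = 103285

The Erdős-Ko-Rado theorem states: for n ≥ 2k, an intersecting family of k-subsets of an n-element set has size at most C(n − 1, k − 1), with equality for 'star' families {A ⊆ [n] : |A| = k, i ∈ A} (fix an element i). For n = 456, k = 3: C(455, 2) = 103285.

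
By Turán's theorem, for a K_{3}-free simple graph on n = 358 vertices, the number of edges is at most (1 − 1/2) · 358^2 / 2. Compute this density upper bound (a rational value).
Turán density bound = (1/2) · 358^2/2 = 32041

Turán's theorem: ex(n, K_{r+1}) is achieved by the complete r-partite Turán graph T(n, r) with parts as balanced as possible, and is at most (1 − 1/r) · n^2/2. For r = 2, n = 358: the density bound is (1/2) · 128164/2 = 32041. Since 2 ∣ 358, the Turán graph T(358, 2) has parts of equal size 179, and its edge count e(T(358, 2)) = 32041 attains the density bound exactly.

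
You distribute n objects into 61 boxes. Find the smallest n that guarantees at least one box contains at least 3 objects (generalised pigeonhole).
n = (3 − 1)·61 + 1 = 123

By the generalised pigeonhole principle, to guarantee some box contains ≥ r objects we need more than (r − 1) · k objects total. Threshold: n = (r − 1) · k + 1. With r = 3 and k = 61: n = 2 · 61 + 1 = 122 + 1 = 123. For n = 122 = 2 · 61, we can put exactly 2 objects in every box, avoiding 3 in any single one — so 123 is tight.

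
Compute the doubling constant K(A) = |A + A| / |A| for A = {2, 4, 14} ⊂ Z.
K = |A + A| / |A| = 6/3 = 2

Enumerate A + A = {a + b : a, b ∈ A}. With |A| = 3, there are |A|^2 = 9 ordered sum pairs; collecting distinct values, A + A = {4, 6, 8, 16, 18, 28}, so |A + A| = 6. Thus K = 6/3 = 2. For comparison, the minimum possible |A + A| over all 3-element sets is 2·3 − 1 = 5 (so min K = 5/3), attained only by arithmetic progressions.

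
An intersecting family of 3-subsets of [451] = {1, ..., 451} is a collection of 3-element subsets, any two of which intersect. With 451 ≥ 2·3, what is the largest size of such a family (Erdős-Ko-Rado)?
max |F| = C(450, 2) = 101025

Erdős-Ko-Rado (1961): when n ≥ 2k, max |F| = C(n−1, k−1). The bound is attained by the star {A : i ∈ A} for any fixed i ∈ [n]. Here C(451−1, 3−1) = C(450, 2) = 101025.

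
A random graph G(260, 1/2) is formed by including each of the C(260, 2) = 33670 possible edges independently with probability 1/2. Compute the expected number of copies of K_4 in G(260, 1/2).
E[# K_4] = C(260, 4) · (1/2)^C(4, 2) = 186043585 / 2^6 = 2906931.015625

For each 4-subset S of vertices (there are C(260, 4) = 186043585 such S), let X_S = 1 if S induces a K_4 (all C(4, 2) = 6 edges present). Then P(X_S = 1) = (1/2)^6 = 1/64. By linearity of expectation, E[# K_4] = C(260, 4) · (1/2)^6 = 186043585 / 64 = 2906931.015625.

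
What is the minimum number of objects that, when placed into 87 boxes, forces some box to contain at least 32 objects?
n = (32 − 1)·87 + 1 = 2698

By the generalised pigeonhole principle, to guarantee some box contains ≥ r objects we need more than (r − 1) · k objects total. Threshold: n = (r − 1) · k + 1. With r = 32 and k = 87: n = 31 · 87 + 1 = 2697 + 1 = 2698. For n = 2697 = 31 · 87, we can put exactly 31 objects in every box, avoiding 32 in any single one — so 2698 is tight.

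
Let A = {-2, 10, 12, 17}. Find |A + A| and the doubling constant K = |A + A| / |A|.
K = |A + A| / |A| = 10/4 = 5/2

Enumerate A + A = {a + b : a, b ∈ A}. With |A| = 4, there are |A|^2 = 16 ordered sum pairs; collecting distinct values, A + A = {-4, 8, 10, 15, 20, 22, 24, 27, 29, 34}, so |A + A| = 10. Thus K = 10/4 = 5/2. For comparison, the minimum possible |A + A| over all 4-element sets is 2·4 − 1 = 7 (so min K = 7/4), attained only by arithmetic progressions.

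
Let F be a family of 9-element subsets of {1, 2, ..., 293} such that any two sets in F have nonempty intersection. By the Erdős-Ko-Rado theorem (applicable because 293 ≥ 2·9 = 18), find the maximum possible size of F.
max |F| = C(292, 8) = 1189971158007060

The Erdős-Ko-Rado theorem states: for n ≥ 2k, an intersecting family of k-subsets of an n-element set has size at most C(n − 1, k − 1), with equality for 'star' families {A ⊆ [n] : |A| = k, i ∈ A} (fix an element i). For n = 293, k = 9: C(292, 8) = 1189971158007060.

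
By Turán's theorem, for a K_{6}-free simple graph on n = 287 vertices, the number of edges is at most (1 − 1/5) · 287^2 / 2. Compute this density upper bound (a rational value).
Turán density bound = (4/5) · 287^2/2 = 164738/5 ≈ 32947.6

Turán's theorem: ex(n, K_{r+1}) is achieved by the complete r-partite Turán graph T(n, r) with parts as balanced as possible, and is at most (1 − 1/r) · n^2/2. For r = 5, n = 287: the density bound is (4/5) · 82369/2 = 164738/5 ≈ 32947.6. The integer-valued extremum is e(T(287, 5)) = 32947, which is strictly less than the density bound 164738/5 since 5 ∤ 287 (the parts of T(287, 5) cannot all be equal).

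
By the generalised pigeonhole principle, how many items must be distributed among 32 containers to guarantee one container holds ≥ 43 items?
n = (43 − 1)·32 + 1 = 1345

By the generalised pigeonhole principle, to guarantee some box contains ≥ r objects we need more than (r − 1) · k objects total. Threshold: n = (r − 1) · k + 1. With r = 43 and k = 32: n = 42 · 32 + 1 = 1344 + 1 = 1345. For n = 1344 = 42 · 32, we can put exactly 42 objects in every box, avoiding 43 in any single one — so 1345 is tight.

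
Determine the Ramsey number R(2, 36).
R(2, 36) = 36

R(2, k) = k for all k ≥ 2: in a 2-colouring of K_k, either some edge is red (a red K_2) or all edges are blue (a blue K_k). And K_{35} coloured all-blue has no blue K_36, so R(2, 36) > 35. Hence R(2, 36) = 36.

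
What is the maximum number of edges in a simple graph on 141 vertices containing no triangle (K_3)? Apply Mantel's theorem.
ex(141, K_3) = ⌊141^2/4⌋ = 4970

Mantel (1907): a triangle-free graph on n vertices has at most ⌊n^2/4⌋ edges, with equality for the complete bipartite graph K_{⌊n/2⌋, ⌈n/2⌉}. For n = 141: ⌊141^2/4⌋ = ⌊19881/4⌋ = 4970. The extremal graph is K_{70, 71}, which has 70·71 = 4970 edges.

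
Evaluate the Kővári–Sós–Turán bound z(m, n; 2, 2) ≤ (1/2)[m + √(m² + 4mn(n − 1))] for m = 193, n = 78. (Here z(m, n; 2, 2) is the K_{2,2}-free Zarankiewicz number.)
z(193, 78; 2, 2) ≤ (1/2)[193 + √(193² + 4·193·78·77)] = (1/2)[193 + √4673881] = 1177.458

Kővári–Sós–Turán: let r_1, ..., r_193 be the row sums and z = Σ r_i the total number of 1s. Each pair of columns can share at most one row with both entries 1 (else a 2×2 all-ones block appears), so Σ_i C(r_i, 2) ≤ C(78, 2) = 3003. By convexity Σ_i C(r_i, 2) ≥ 193·C(z/193, 2) = z(z − 193)/(2·193), giving z² − 193z − 193·78·77 ≤ 0 and hence z ≤ (1/2)[193 + √(37249 + 4·1159158)] = (1/2)[193 + √4673881] ≈ (1/2)(193 + 2161.916) = 1177.458.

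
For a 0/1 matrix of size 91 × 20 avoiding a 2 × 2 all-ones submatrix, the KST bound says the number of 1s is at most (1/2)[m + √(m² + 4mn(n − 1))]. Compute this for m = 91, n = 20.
z(91, 20; 2, 2) ≤ (1/2)[91 + √(91² + 4·91·20·19)] = (1/2)[91 + √146601] = 236.9426

Kővári–Sós–Turán: let r_1, ..., r_91 be the row sums and z = Σ r_i the total number of 1s. Each pair of columns can share at most one row with both entries 1 (else a 2×2 all-ones block appears), so Σ_i C(r_i, 2) ≤ C(20, 2) = 190. By convexity Σ_i C(r_i, 2) ≥ 91·C(z/91, 2) = z(z − 91)/(2·91), giving z² − 91z − 91·20·19 ≤ 0 and hence z ≤ (1/2)[91 + √(8281 + 4·34580)] = (1/2)[91 + √146601] ≈ (1/2)(91 + 382.8851) = 236.9426.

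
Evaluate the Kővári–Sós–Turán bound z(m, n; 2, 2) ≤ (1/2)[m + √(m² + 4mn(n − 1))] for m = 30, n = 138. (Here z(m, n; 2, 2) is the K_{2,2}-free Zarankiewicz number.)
z(30, 138; 2, 2) ≤ (1/2)[30 + √(30² + 4·30·138·137)] = (1/2)[30 + √2269620] = 768.2629

Kővári–Sós–Turán: let r_1, ..., r_30 be the row sums and z = Σ r_i the total number of 1s. Each pair of columns can share at most one row with both entries 1 (else a 2×2 all-ones block appears), so Σ_i C(r_i, 2) ≤ C(138, 2) = 9453. By convexity Σ_i C(r_i, 2) ≥ 30·C(z/30, 2) = z(z − 30)/(2·30), giving z² − 30z − 30·138·137 ≤ 0 and hence z ≤ (1/2)[30 + √(900 + 4·567180)] = (1/2)[30 + √2269620] ≈ (1/2)(30 + 1506.5258) = 768.2629.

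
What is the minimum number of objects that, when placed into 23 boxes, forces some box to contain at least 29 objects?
n = (29 − 1)·23 + 1 = 645

By the generalised pigeonhole principle, to guarantee some box contains ≥ r objects we need more than (r − 1) · k objects total. Threshold: n = (r − 1) · k + 1. With r = 29 and k = 23: n = 28 · 23 + 1 = 644 + 1 = 645. For n = 644 = 28 · 23, we can put exactly 28 objects in every box, avoiding 29 in any single one — so 645 is tight.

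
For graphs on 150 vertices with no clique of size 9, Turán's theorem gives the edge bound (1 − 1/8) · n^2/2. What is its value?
Turán density bound = (7/8) · 150^2/2 = 39375/4 ≈ 9843.75

Turán's theorem: ex(n, K_{r+1}) is achieved by the complete r-partite Turán graph T(n, r) with parts as balanced as possible, and is at most (1 − 1/r) · n^2/2. For r = 8, n = 150: the density bound is (7/8) · 22500/2 = 39375/4 ≈ 9843.75. The integer-valued extremum is e(T(150, 8)) = 9843, which is strictly less than the density bound 39375/4 since 8 ∤ 150 (the parts of T(150, 8) cannot all be equal).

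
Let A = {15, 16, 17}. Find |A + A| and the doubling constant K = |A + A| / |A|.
K = |A + A| / |A| = 5/3

Enumerate A + A = {a + b : a, b ∈ A}. With |A| = 3, there are |A|^2 = 9 ordered sum pairs; collecting distinct values, A + A = {30, 31, 32, 33, 34}, so |A + A| = 5. Thus K = 5/3. Here |A + A| = 2|A| − 1 = 5, the minimum possible — so K = 5/3 is minimal, which holds iff A is an arithmetic progression.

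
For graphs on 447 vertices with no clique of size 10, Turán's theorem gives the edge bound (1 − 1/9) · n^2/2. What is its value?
Turán density bound = (8/9) · 447^2/2 = 88804

Turán's theorem: ex(n, K_{r+1}) is achieved by the complete r-partite Turán graph T(n, r) with parts as balanced as possible, and is at most (1 − 1/r) · n^2/2. For r = 9, n = 447: the density bound is (8/9) · 199809/2 = 88804. The integer-valued extremum is e(T(447, 9)) = 88803, which is strictly less than the density bound 88804 since 9 ∤ 447 (the parts of T(447, 9) cannot all be equal).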